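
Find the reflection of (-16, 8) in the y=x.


Reflection rule for y=x: (y, x)
(-16, 8) -> (8, -16)

(8, -16)


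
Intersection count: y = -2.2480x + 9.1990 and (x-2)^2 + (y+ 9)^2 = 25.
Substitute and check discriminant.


Substitute y = -2.2480x + 9.1990: (x-2)^2 + (-2.2480x+9.1990+ 9)^2 = 25
Expand to Ax^2 + Bx + C = 0, where b-k = 18.199
A = 1+m^2 = 6.053504
B = 2(m(b-k) - h) = 2(-2.2480*18.199 - 2) = -85.822704
C = h^2 + (b-k)^2 - r^2 = 4 + 331.203601 - 25 = 310.203601
disc = B^2-4AC = 7365.5365 - 7511.2750 = -145.7385
disc < 0

0 intersection points


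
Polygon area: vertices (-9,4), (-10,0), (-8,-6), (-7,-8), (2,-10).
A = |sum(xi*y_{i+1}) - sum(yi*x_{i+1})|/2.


sum(xi*y_{i+1}) = -9*0 - 10*(-6) - 8*(-8) - 7*(-10) + 2*4 = 202
sum(yi*x_{i+1}) = 4*(-10) + 0*(-8) - 6*(-7) - 8*2 - 10*(-9) = 76
Area = |202 - 76|/2 = 126/2 = 63.0000

63.0000 sq units


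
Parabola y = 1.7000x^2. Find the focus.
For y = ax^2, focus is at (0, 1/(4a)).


a = 1.7000
4a = 6.8000
focus = (0, 1/6.8000) = (0, 0.1471)

Focus = (0, 0.1471)


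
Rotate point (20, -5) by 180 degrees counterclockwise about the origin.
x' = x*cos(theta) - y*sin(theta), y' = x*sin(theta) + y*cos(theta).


cos(180) = -1, sin(180) = 0
x' = 20*(-1) + 5*0 = -20
y' = 20*0 - 5*(-1) = 5

(-20, 5)


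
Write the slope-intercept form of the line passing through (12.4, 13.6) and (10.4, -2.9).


m = (-16.5)/(-2.0) = 8.2500
b = y1 - m*x1 = 13.6 - (-16.5*12.4)/(-2.0) = 13.6 - 102.3000 = -88.7000

y = 8.2500x - 88.7000


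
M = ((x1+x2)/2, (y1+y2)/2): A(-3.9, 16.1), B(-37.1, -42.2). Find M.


Mx = (-3.9 - 37.1)/2 = -41.0/2 = -20.5000
My = (16.1 - 42.2)/2 = -26.1/2 = -13.0500

(-20.5000, -13.0500)


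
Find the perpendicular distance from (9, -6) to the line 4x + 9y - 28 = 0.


|4*9 + 9*(-6) - 28| = |-46| = 46
sqrt(16 + 81) = sqrt(97) = 9.8489
d = 46/sqrt(97) = 4.6706

4.6706


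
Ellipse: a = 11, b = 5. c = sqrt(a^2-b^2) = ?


c^2 = 11^2 - 5^2 = 121 - 25 = 96
c = sqrt(96) = 9.7980

c = 9.7980


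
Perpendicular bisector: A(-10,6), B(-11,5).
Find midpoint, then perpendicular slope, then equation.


Midpoint = (-10.5, 5.5)
Slope of AB = dy/dx = -1/(-1) = 1.0000
Perp slope = -dx/dy = -1/1 = -1.0000
b = My - (perp slope)*Mx = 5.5 + (-1*(-10.5))/(-1) = 5.5 - 10.5000 = -5.0000

y = -1.0000x - 5.0000


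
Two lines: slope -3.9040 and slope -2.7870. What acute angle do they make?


m1-m2 = -1.117
1+m1*m2 = 11.880448
tan(theta) = |-1.117/11.880448| = 0.094020
theta = arctan(|-1.117/11.880448|) = 5.3712 degrees (acute angle)

5.3712 degrees


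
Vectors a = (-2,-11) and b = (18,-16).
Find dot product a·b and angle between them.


a·b = -2*18 - 11*(-16) = -36 + 176 = 140
|a| = sqrt(4+121) = 11.1803
|b| = sqrt(324+256) = 24.0832
cos(theta) = 140/(sqrt(125)*sqrt(580)) = 140/sqrt(72500) = 0.519947
theta = arccos(140/sqrt(72500)) = 58.6713 degrees

a·b = 140, theta = 58.6713 deg


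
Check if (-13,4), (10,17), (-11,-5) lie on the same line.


-13*(17+ 5) + 10*(-5-4) - 11*(4-17)
= -286 - 90 + 143 = -233

No, not collinear (determinant = -233)


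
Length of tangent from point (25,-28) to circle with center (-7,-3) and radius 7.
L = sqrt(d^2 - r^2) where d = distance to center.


d = sqrt((25+ 7)^2 + (-28+ 3)^2) = sqrt(1024+625) = 40.6079
L = sqrt(1649.0000 - 49) = sqrt(1600.0000) = 40.0000

40.0000


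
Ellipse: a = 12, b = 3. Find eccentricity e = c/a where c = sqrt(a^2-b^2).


c = sqrt(144-9) = sqrt(135) = 11.6190
e = c/a = sqrt(135)/12 = 0.9682

e = 0.9682


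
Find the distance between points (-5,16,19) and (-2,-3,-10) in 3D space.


dx=3, dy=-19, dz=-29
d = sqrt(9+361+841) = sqrt(1211) = 34.7994

34.7994


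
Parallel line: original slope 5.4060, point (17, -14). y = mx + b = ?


Parallel lines have equal slopes.
m2 = 5.4060
b2 = -14 - 5.4060*17 = -105.9020

y = 5.4060x - 105.9020


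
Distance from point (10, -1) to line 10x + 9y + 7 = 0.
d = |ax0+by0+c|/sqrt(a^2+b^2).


|10*10 + 9*(-1) + 7| = |98| = 98
sqrt(100 + 81) = sqrt(181) = 13.4536
d = 98/sqrt(181) = 7.2843

7.2843


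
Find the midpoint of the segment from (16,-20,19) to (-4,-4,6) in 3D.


Mx = (16- 4)/2 = 6.0000
My = (-20- 4)/2 = -12.0000
Mz = (19+6)/2 = 12.5000

M = (6.0000, -12.0000, 12.5000)


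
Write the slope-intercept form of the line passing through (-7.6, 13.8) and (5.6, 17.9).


m = (4.1)/(13.2) = 0.3106
b = y1 - m*x1 = 13.8 - (4.1*(-7.6))/(13.2) = 13.8 + 2.3606 = 16.1606

y = 0.3106x + 16.1606


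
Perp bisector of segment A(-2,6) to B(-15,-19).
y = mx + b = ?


Midpoint = (-8.5, -6.5)
Slope of AB = dy/dx = -25/(-13) = 1.9231
Perp slope = -dx/dy = -13/25 = -0.5200
b = My - (perp slope)*Mx = -6.5 + (-13*(-8.5))/(-25) = -6.5 - 4.4200 = -10.9200

y = -0.5200x - 10.9200


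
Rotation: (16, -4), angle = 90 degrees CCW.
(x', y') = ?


cos(90) = 0, sin(90) = 1
x' = 16*0 + 4*1 = 4
y' = 16*1 - 4*0 = 16

(4, 16)


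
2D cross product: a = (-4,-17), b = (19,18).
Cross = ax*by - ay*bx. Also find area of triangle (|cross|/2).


cross = -4*18 + 17*19 = -72 + 323 = 251
Triangle area = |251|/2 = 251/2 = 125.5000

cross = 251, triangle area = 125.5000


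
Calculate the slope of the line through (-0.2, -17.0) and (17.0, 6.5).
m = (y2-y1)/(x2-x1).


dy = 6.5 + 17.0 = 23.5
dx = 17.0 + 0.2 = 17.2
m = 23.5/17.2 = 1.3663

m = 1.3663


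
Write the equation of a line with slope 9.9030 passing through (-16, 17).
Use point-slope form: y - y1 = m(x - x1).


y - 17 = 9.9030(x + 16)
y = 9.9030x + 17 - 9.9030*(-16)
y = 9.9030x + 175.4480

y = 9.9030x + 175.4480


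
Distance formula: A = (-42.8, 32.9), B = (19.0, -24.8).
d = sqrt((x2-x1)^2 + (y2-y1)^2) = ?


dx = 19.0 + 42.8 = 61.8
dy = -24.8 - 32.9 = -57.7
d = sqrt(3819.24 + 3329.29) = sqrt(7148.53) = 84.5490

84.5490


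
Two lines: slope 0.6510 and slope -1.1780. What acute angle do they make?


m1-m2 = 1.829
1+m1*m2 = 0.233122
tan(theta) = |1.829/0.233122| = 7.845677
theta = arctan(|1.829/0.233122|) = 82.7363 degrees (acute angle)

82.7363 degrees


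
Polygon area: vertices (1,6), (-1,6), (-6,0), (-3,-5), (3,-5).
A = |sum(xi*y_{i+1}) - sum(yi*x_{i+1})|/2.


sum(xi*y_{i+1}) = 1*6 - 1*0 - 6*(-5) - 3*(-5) + 3*6 = 69
sum(yi*x_{i+1}) = 6*(-1) + 6*(-6) + 0*(-3) - 5*3 - 5*1 = -62
Area = |69 + 62|/2 = 131/2 = 65.5000

65.5000 sq units


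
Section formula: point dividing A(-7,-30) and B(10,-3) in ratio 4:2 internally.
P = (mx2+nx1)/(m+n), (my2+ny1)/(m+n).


Px = (4*10 + 2*(-7))/6 = 26/6 = 4.3333
Py = (4*(-3) + 2*(-30))/6 = -72/6 = -12.0000

P = (4.3333, -12.0000)


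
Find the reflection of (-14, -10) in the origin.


Reflection rule for origin: (-x, -y)
(-14, -10) -> (14, 10)

(14, 10)


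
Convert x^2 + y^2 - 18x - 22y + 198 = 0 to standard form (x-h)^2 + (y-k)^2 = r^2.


h = -D/2 = 18/2 = 9
k = -E/2 = 22/2 = 11
r^2 = h^2 + k^2 - F = 81 + 121 - 198 = 4
r = 2

Center (9, 11), radius = 2


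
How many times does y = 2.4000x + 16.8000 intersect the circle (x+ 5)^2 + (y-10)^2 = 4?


Substitute y = 2.4000x + 16.8000: (x+ 5)^2 + (2.4000x+16.8000-10)^2 = 4
Expand to Ax^2 + Bx + C = 0, where b-k = 6.8
A = 1+m^2 = 6.76
B = 2(m(b-k) - h) = 2(2.4000*6.8 + 5) = 42.64
C = h^2 + (b-k)^2 - r^2 = 25 + 46.24 - 4 = 67.24
disc = B^2-4AC = 1818.1696 - 1818.1696 = 0
disc = 0

1 intersection point (tangent)


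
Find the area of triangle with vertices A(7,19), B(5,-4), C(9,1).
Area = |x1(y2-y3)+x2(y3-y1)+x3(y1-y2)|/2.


7*(-4-1) = -35
5*(1-19) = -90
9*(19+ 4) = 207
sum = 82
Area = |82|/2 = 41.0000

41.0000 sq units


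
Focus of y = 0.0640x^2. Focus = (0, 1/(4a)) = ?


a = 0.0640
4a = 0.2560
focus = (0, 1/0.2560) = (0, 3.9062)

Focus = (0, 3.9062)


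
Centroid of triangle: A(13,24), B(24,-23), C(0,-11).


Gx = (13+24+0)/3 = 37/3 = 12.3333
Gy = (24- 23- 11)/3 = -10/3 = -3.3333

G = (12.3333, -3.3333)


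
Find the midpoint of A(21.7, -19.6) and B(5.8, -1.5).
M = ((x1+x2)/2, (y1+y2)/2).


Mx = (21.7 + 5.8)/2 = 27.5/2 = 13.7500
My = (-19.6 - 1.5)/2 = -21.1/2 = -10.5500

(13.7500, -10.5500)


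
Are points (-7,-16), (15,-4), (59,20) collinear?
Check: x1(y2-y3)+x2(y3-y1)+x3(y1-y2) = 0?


-7*(-4-20) + 15*(20+ 16) + 59*(-16+ 4)
= 168 + 540 - 708 = 0

Yes, collinear (determinant = 0)


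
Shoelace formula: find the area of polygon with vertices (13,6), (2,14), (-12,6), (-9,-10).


sum(xi*y_{i+1}) = 13*14 + 2*6 - 12*(-10) - 9*6 = 260
sum(yi*x_{i+1}) = 6*2 + 14*(-12) + 6*(-9) - 10*13 = -340
Area = |260 + 340|/2 = 600/2 = 300.0000

300.0000 sq units


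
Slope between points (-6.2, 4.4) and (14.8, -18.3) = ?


dy = -18.3 - 4.4 = -22.7
dx = 14.8 + 6.2 = 21.0
m = -22.7/21.0 = -1.0810

m = -1.0810


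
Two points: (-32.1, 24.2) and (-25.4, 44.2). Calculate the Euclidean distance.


dx = -25.4 + 32.1 = 6.7
dy = 44.2 - 24.2 = 20
d = sqrt(44.89 + 400) = sqrt(444.89) = 21.0924

21.0924


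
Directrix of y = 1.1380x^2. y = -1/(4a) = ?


a = 1.1380
1/(4a) = 0.2197
directrix: y = -0.2197 = -0.2197

y = -0.2197


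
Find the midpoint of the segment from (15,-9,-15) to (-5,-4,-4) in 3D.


Mx = (15- 5)/2 = 5.0000
My = (-9- 4)/2 = -6.5000
Mz = (-15- 4)/2 = -9.5000

M = (5.0000, -6.5000, -9.5000)


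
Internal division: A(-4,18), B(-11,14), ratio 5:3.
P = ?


Px = (5*(-11) + 3*(-4))/8 = -67/8 = -8.3750
Py = (5*14 + 3*18)/8 = 124/8 = 15.5000

P = (-8.3750, 15.5000)


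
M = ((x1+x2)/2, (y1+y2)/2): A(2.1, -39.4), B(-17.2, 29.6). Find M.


Mx = (2.1 - 17.2)/2 = -15.1/2 = -7.5500
My = (-39.4 + 29.6)/2 = -9.8/2 = -4.9000

(-7.5500, -4.9000)


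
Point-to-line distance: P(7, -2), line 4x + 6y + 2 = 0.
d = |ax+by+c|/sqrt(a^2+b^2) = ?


|4*7 + 6*(-2) + 2| = |18| = 18
sqrt(16 + 36) = sqrt(52) = 7.2111
d = 18/sqrt(52) = 2.4962

2.4962


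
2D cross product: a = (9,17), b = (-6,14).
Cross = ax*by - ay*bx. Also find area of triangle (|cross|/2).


cross = 9*14 - 17*(-6) = 126 + 102 = 228
Triangle area = |228|/2 = 228/2 = 114.0000

cross = 228, triangle area = 114.0000


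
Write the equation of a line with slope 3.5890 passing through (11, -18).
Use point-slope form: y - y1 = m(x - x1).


y + 18 = 3.5890(x - 11)
y = 3.5890x - 18 - 3.5890*11
y = 3.5890x - 57.4790

y = 3.5890x - 57.4790


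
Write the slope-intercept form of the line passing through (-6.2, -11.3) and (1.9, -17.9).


m = (-6.6)/(8.1) = -0.8148
b = y1 - m*x1 = -11.3 - (-6.6*(-6.2))/(8.1) = -11.3 - 5.0519 = -16.3519

y = -0.8148x - 16.3519


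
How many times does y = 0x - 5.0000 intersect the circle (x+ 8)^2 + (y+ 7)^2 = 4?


Substitute y = 0x - 5.0000: (x+ 8)^2 + (0x- 5.0000+ 7)^2 = 4
Expand to Ax^2 + Bx + C = 0, where b-k = 2
A = 1+m^2 = 1
B = 2(m(b-k) - h) = 2(0*2 + 8) = 16
C = h^2 + (b-k)^2 - r^2 = 64 + 4 - 4 = 64
disc = B^2-4AC = 256.0000 - 256.0000 = 0
disc = 0

1 intersection point (tangent)


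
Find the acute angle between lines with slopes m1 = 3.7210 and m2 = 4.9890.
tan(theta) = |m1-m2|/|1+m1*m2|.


m1-m2 = -1.268
1+m1*m2 = 19.564069
tan(theta) = |-1.268/19.564069| = 0.064813
theta = arctan(|-1.268/19.564069|) = 3.7083 degrees (acute angle)

3.7083 degrees


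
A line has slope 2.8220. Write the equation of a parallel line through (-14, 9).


Parallel lines have equal slopes.
m2 = 2.8220
b2 = 9 - 2.8220*(-14) = 48.5080

y = 2.8220x + 48.5080


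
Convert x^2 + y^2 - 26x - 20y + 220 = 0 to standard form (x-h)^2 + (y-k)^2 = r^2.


h = -D/2 = 26/2 = 13
k = -E/2 = 20/2 = 10
r^2 = h^2 + k^2 - F = 169 + 100 - 220 = 49
r = 7

Center (13, 10), radius = 7


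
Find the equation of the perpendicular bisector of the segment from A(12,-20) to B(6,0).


Midpoint = (9, -10)
Slope of AB = dy/dx = 20/(-6) = -3.3333
Perp slope = -dx/dy = 6/20 = 0.3000
b = My - (perp slope)*Mx = -10 + (-6*9)/20 = -10 - 2.7000 = -12.7000

y = 0.3000x - 12.7000


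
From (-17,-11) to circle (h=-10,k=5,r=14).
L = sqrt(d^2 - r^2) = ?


d = sqrt((-17+ 10)^2 + (-11-5)^2) = sqrt(49+256) = 17.4642
L = sqrt(305.0000 - 196) = sqrt(109.0000) = 10.4403

10.4403


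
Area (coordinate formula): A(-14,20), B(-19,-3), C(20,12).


-14*(-3-12) = 210
-19*(12-20) = 152
20*(20+ 3) = 460
sum = 822
Area = |822|/2 = 411.0000

411.0000 sq units


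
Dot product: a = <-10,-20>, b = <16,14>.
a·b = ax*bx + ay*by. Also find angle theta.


a·b = -10*16 - 20*14 = -160 - 280 = -440
|a| = sqrt(100+400) = 22.3607
|b| = sqrt(256+196) = 21.2603
cos(theta) = -440/(sqrt(500)*sqrt(452)) = -440/sqrt(226000) = -0.925547
theta = arccos(-440/sqrt(226000)) = 157.7510 degrees

a·b = -440, theta = 157.7510 deg


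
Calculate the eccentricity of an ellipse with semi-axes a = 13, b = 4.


c = sqrt(169-16) = sqrt(153) = 12.3693
e = c/a = sqrt(153)/13 = 0.9515

e = 0.9515


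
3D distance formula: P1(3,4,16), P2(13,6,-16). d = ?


dx=10, dy=2, dz=-32
d = sqrt(100+4+1024) = sqrt(1128) = 33.5857

33.5857


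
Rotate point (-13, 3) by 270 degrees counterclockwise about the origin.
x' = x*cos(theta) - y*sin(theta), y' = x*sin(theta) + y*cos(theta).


cos(270) = 0, sin(270) = -1
x' = -13*0 - 3*(-1) = 3
y' = -13*(-1) + 3*0 = 13

(3, 13)


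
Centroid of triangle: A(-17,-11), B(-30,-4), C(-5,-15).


Gx = (-17- 30- 5)/3 = -52/3 = -17.3333
Gy = (-11- 4- 15)/3 = -30/3 = -10.0000

G = (-17.3333, -10.0000)


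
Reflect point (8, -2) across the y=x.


Reflection rule for y=x: (y, x)
(8, -2) -> (-2, 8)

(-2, 8)


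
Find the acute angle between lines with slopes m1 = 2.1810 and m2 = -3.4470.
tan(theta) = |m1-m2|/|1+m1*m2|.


m1-m2 = 5.628
1+m1*m2 = -6.517907
tan(theta) = |5.628/(-6.517907)| = 0.863467
theta = arctan(|5.628/(-6.517907)|) = 40.8095 degrees (acute angle)

40.8095 degrees


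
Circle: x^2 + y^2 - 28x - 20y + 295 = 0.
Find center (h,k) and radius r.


h = -D/2 = 28/2 = 14
k = -E/2 = 20/2 = 10
r^2 = h^2 + k^2 - F = 196 + 100 - 295 = 1
r = 1

Center (14, 10), radius = 1


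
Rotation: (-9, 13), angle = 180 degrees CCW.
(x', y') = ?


cos(180) = -1, sin(180) = 0
x' = -9*(-1) - 13*0 = 9
y' = -9*0 + 13*(-1) = -13

(9, -13)


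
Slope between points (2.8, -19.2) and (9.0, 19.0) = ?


dy = 19.0 + 19.2 = 38.2
dx = 9.0 - 2.8 = 6.2
m = 38.2/6.2 = 6.1613

m = 6.1613


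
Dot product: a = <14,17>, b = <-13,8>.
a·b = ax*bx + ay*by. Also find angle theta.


a·b = 14*(-13) + 17*8 = -182 + 136 = -46
|a| = sqrt(196+289) = 22.0227
|b| = sqrt(169+64) = 15.2643
cos(theta) = -46/(sqrt(485)*sqrt(233)) = -46/sqrt(113005) = -0.136839
theta = arccos(-46/sqrt(113005)) = 97.8650 degrees

a·b = -46, theta = 97.8650 deg


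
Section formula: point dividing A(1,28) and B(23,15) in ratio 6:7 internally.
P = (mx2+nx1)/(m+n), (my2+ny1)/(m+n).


Px = (6*23 + 7*1)/13 = 145/13 = 11.1538
Py = (6*15 + 7*28)/13 = 286/13 = 22.0000

P = (11.1538, 22.0000)


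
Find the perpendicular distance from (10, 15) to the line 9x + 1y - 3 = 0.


|9*10 + 1*15 - 3| = |102| = 102
sqrt(81 + 1) = sqrt(82) = 9.0554
d = 102/sqrt(82) = 11.2640

11.2640


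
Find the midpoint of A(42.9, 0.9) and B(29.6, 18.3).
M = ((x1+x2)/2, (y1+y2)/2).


Mx = (42.9 + 29.6)/2 = 72.5/2 = 36.2500
My = (0.9 + 18.3)/2 = 19.2/2 = 9.6000

(36.2500, 9.6000)


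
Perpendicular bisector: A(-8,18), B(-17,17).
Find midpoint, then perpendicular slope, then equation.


Midpoint = (-12.5, 17.5)
Slope of AB = dy/dx = -1/(-9) = 0.1111
Perp slope = -dx/dy = -9/1 = -9.0000
b = My - (perp slope)*Mx = 17.5 + (-9*(-12.5))/(-1) = 17.5 - 112.5000 = -95.0000

y = -9.0000x - 95.0000


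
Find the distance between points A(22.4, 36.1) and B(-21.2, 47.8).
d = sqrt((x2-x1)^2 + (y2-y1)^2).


dx = -21.2 - 22.4 = -43.6
dy = 47.8 - 36.1 = 11.7
d = sqrt(1900.96 + 136.89) = sqrt(2037.85) = 45.1426

45.1426


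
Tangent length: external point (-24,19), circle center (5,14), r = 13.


d = sqrt((-24-5)^2 + (19-14)^2) = sqrt(841+25) = 29.4279
L = sqrt(866.0000 - 169) = sqrt(697.0000) = 26.4008

26.4008


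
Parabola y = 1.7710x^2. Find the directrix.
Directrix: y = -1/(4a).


a = 1.7710
1/(4a) = 0.1412
directrix: y = -0.1412 = -0.1412

y = -0.1412


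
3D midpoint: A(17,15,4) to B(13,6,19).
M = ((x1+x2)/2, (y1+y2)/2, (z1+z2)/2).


Mx = (17+13)/2 = 15.0000
My = (15+6)/2 = 10.5000
Mz = (4+19)/2 = 11.5000

M = (15.0000, 10.5000, 11.5000)


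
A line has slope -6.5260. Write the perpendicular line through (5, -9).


Perpendicular slope = -1/m1 = -1/(-6.5260) = 0.1532
b2 = y0 - m2*x0 = -9 + 5/(-6.5260) = -9 - 0.7662 = -9.7662

y = 0.1532x - 9.7662


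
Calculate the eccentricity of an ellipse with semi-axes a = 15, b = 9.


c = sqrt(225-81) = sqrt(144) = 12.0000
e = c/a = 12/15 = 0.8000

e = 0.8000


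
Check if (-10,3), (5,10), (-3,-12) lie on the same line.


-10*(10+ 12) + 5*(-12-3) - 3*(3-10)
= -220 - 75 + 21 = -274

No, not collinear (determinant = -274)


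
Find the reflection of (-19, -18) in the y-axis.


Reflection rule for y-axis: (-x, y)
(-19, -18) -> (19, -18)

(19, -18)


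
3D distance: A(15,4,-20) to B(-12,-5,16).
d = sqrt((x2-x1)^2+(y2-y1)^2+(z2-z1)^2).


dx=-27, dy=-9, dz=36
d = sqrt(729+81+1296) = sqrt(2106) = 45.8912

45.8912


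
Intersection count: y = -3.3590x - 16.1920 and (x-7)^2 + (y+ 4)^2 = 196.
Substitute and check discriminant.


Substitute y = -3.3590x - 16.1920: (x-7)^2 + (-3.3590x- 16.1920+ 4)^2 = 196
Expand to Ax^2 + Bx + C = 0, where b-k = -12.192
A = 1+m^2 = 12.282881
B = 2(m(b-k) - h) = 2(-3.3590*(-12.192) - 7) = 67.905856
C = h^2 + (b-k)^2 - r^2 = 49 + 148.644864 - 196 = 1.644864
disc = B^2-4AC = 4611.2053 - 80.8147 = 4530.3906
disc > 0

2 intersection points


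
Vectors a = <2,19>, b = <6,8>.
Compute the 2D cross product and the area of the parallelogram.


cross = 2*8 - 19*6 = 16 - 114 = -98
Parallelogram area = |-98| = 98

cross = -98, parallelogram area = 98


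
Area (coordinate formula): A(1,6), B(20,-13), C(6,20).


1*(-13-20) = -33
20*(20-6) = 280
6*(6+ 13) = 114
sum = 361
Area = |361|/2 = 180.5000

180.5000 sq units


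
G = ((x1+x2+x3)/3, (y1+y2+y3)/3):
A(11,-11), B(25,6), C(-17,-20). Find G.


Gx = (11+25- 17)/3 = 19/3 = 6.3333
Gy = (-11+6- 20)/3 = -25/3 = -8.3333

G = (6.3333, -8.3333)


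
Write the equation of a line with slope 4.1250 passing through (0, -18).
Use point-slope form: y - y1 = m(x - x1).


y + 18 = 4.1250(x - 0)
y = 4.1250x - 18 - 4.1250*0
y = 4.1250x - 18.0000

y = 4.1250x - 18.0000


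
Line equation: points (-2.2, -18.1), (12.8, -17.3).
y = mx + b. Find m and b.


m = (0.8)/(15.0) = 0.0533
b = y1 - m*x1 = -18.1 - (0.8*(-2.2))/(15.0) = -18.1 + 0.1173 = -17.9827

y = 0.0533x - 17.9827


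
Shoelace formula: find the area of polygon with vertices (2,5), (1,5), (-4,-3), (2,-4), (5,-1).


sum(xi*y_{i+1}) = 2*5 + 1*(-3) - 4*(-4) + 2*(-1) + 5*5 = 46
sum(yi*x_{i+1}) = 5*1 + 5*(-4) - 3*2 - 4*5 - 1*2 = -43
Area = |46 + 43|/2 = 89/2 = 44.5000

44.5000 sq units


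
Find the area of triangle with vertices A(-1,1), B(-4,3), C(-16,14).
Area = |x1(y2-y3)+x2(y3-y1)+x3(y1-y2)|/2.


-1*(3-14) = 11
-4*(14-1) = -52
-16*(1-3) = 32
sum = -9
Area = |-9|/2 = 4.5000

4.5000 sq units


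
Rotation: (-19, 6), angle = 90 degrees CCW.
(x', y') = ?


cos(90) = 0, sin(90) = 1
x' = -19*0 - 6*1 = -6
y' = -19*1 + 6*0 = -19

(-6, -19)


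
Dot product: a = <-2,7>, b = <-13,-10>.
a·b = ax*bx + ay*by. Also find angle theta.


a·b = -2*(-13) + 7*(-10) = 26 - 70 = -44
|a| = sqrt(4+49) = 7.2801
|b| = sqrt(169+100) = 16.4012
cos(theta) = -44/(sqrt(53)*sqrt(269)) = -44/sqrt(14257) = -0.368501
theta = arccos(-44/sqrt(14257)) = 111.6232 degrees

a·b = -44, theta = 111.6232 deg


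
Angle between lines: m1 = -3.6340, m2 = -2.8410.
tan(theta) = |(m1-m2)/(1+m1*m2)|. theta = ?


m1-m2 = -0.793
1+m1*m2 = 11.324194
tan(theta) = |-0.793/11.324194| = 0.070027
theta = arctan(|-0.793/11.324194|) = 4.0057 degrees (acute angle)

4.0057 degrees


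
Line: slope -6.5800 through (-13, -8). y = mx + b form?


y + 8 = -6.5800(x + 13)
y = -6.5800x - 8 + 6.5800*(-13)
y = -6.5800x - 93.5400

y = -6.5800x - 93.5400


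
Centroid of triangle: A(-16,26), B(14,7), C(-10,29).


Gx = (-16+14- 10)/3 = -12/3 = -4.0000
Gy = (26+7+29)/3 = 62/3 = 20.6667

G = (-4.0000, 20.6667)


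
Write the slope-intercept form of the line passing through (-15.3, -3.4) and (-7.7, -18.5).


m = (-15.1)/(7.6) = -1.9868
b = y1 - m*x1 = -3.4 - (-15.1*(-15.3))/(7.6) = -3.4 - 30.3987 = -33.7987

y = -1.9868x - 33.7987


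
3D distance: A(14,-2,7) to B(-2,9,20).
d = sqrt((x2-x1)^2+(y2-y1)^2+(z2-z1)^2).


dx=-16, dy=11, dz=13
d = sqrt(256+121+169) = sqrt(546) = 23.3666

23.3666


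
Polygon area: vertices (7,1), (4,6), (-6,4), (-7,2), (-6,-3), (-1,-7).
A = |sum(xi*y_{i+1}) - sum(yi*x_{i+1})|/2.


sum(xi*y_{i+1}) = 7*6 + 4*4 - 6*2 - 7*(-3) - 6*(-7) - 1*1 = 108
sum(yi*x_{i+1}) = 1*4 + 6*(-6) + 4*(-7) + 2*(-6) - 3*(-1) - 7*7 = -118
Area = |108 + 118|/2 = 226/2 = 113.0000

113.0000 sq units


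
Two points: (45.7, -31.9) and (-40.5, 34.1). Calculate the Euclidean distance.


dx = -40.5 - 45.7 = -86.2
dy = 34.1 + 31.9 = 66.0
d = sqrt(7430.44 + 4356.0) = sqrt(11786.44) = 108.5654

108.5654


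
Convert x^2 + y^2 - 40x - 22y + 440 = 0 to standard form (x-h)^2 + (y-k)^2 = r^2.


h = -D/2 = 40/2 = 20
k = -E/2 = 22/2 = 11
r^2 = h^2 + k^2 - F = 400 + 121 - 440 = 81
r = 9

Center (20, 11), radius = 9


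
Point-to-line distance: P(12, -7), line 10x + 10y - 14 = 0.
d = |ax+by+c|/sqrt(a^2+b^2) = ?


|10*12 + 10*(-7) - 14| = |36| = 36
sqrt(100 + 100) = sqrt(200) = 14.1421
d = 36/sqrt(200) = 2.5456

2.5456


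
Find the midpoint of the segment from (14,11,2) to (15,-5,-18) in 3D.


Mx = (14+15)/2 = 14.5000
My = (11- 5)/2 = 3.0000
Mz = (2- 18)/2 = -8.0000

M = (14.5000, 3.0000, -8.0000)


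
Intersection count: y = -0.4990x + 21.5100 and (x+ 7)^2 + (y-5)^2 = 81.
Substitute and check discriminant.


Substitute y = -0.4990x + 21.5100: (x+ 7)^2 + (-0.4990x+21.5100-5)^2 = 81
Expand to Ax^2 + Bx + C = 0, where b-k = 16.51
A = 1+m^2 = 1.249001
B = 2(m(b-k) - h) = 2(-0.4990*16.51 + 7) = -2.47698
C = h^2 + (b-k)^2 - r^2 = 49 + 272.5801 - 81 = 240.5801
disc = B^2-4AC = 6.1354 - 1201.9391 = -1195.8037
disc < 0

0 intersection points


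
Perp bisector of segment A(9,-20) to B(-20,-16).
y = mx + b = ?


Midpoint = (-5.5, -18)
Slope of AB = dy/dx = 4/(-29) = -0.1379
Perp slope = -dx/dy = 29/4 = 7.2500
b = My - (perp slope)*Mx = -18 + (-29*(-5.5))/4 = -18 + 39.8750 = 21.8750

y = 7.2500x + 21.8750


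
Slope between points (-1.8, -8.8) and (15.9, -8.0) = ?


dy = -8.0 + 8.8 = 0.8
dx = 15.9 + 1.8 = 17.7
m = 0.8/17.7 = 0.0452

m = 0.0452


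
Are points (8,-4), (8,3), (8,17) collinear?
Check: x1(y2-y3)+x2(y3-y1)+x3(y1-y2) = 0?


8*(3-17) + 8*(17+ 4) + 8*(-4-3)
= -112 + 168 - 56 = 0

Yes, collinear (determinant = 0)


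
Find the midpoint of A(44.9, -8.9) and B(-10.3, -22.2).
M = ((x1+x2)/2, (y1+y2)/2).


Mx = (44.9 - 10.3)/2 = 34.6/2 = 17.3000
My = (-8.9 - 22.2)/2 = -31.1/2 = -15.5500

(17.3000, -15.5500)


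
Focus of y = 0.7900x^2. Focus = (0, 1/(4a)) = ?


a = 0.7900
4a = 3.1600
focus = (0, 1/3.1600) = (0, 0.3165)

Focus = (0, 0.3165)


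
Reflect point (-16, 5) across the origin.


Reflection rule for origin: (-x, -y)
(-16, 5) -> (16, -5)

(16, -5)


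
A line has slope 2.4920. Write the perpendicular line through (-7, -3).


Perpendicular slope = -1/m1 = -1/2.4920 = -0.4013
b2 = y0 - m2*x0 = -3 - 7/2.4920 = -3 - 2.8090 = -5.8090

y = -0.4013x - 5.8090


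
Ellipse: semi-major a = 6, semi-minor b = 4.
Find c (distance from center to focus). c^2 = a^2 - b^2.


c^2 = 6^2 - 4^2 = 36 - 16 = 20
c = sqrt(20) = 4.4721

c = 4.4721


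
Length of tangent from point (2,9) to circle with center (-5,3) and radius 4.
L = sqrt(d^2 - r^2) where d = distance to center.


d = sqrt((2+ 5)^2 + (9-3)^2) = sqrt(49+36) = 9.2195
L = sqrt(85.0000 - 16) = sqrt(69.0000) = 8.3066

8.3066


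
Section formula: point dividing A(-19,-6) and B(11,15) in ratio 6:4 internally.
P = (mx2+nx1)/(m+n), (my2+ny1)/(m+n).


Px = (6*11 + 4*(-19))/10 = -10/10 = -1.0000
Py = (6*15 + 4*(-6))/10 = 66/10 = 6.6000

P = (-1.0000, 6.6000)


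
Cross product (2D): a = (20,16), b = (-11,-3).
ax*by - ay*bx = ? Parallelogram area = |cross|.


cross = 20*(-3) - 16*(-11) = -60 + 176 = 116
Parallelogram area = |116| = 116

cross = 116, parallelogram area = 116


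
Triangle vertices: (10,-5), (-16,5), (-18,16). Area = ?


10*(5-16) = -110
-16*(16+ 5) = -336
-18*(-5-5) = 180
sum = -266
Area = |-266|/2 = 133.0000

133.0000 sq units


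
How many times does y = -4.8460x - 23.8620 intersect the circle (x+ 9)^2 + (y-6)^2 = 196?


Substitute y = -4.8460x - 23.8620: (x+ 9)^2 + (-4.8460x- 23.8620-6)^2 = 196
Expand to Ax^2 + Bx + C = 0, where b-k = -29.862
A = 1+m^2 = 24.483716
B = 2(m(b-k) - h) = 2(-4.8460*(-29.862) + 9) = 307.422504
C = h^2 + (b-k)^2 - r^2 = 81 + 891.739044 - 196 = 776.739044
disc = B^2-4AC = 94508.5960 - 76069.8326 = 18438.7634
disc > 0

2 intersection points


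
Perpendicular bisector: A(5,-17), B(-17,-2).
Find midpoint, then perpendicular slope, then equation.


Midpoint = (-6, -9.5)
Slope of AB = dy/dx = 15/(-22) = -0.6818
Perp slope = -dx/dy = 22/15 = 1.4667
b = My - (perp slope)*Mx = -9.5 + (-22*(-6))/15 = -9.5 + 8.8000 = -0.7000

y = 1.4667x - 0.7000


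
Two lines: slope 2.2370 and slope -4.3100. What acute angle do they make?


m1-m2 = 6.547
1+m1*m2 = -8.64147
tan(theta) = |6.547/(-8.64147)| = 0.757626
theta = arctan(|6.547/(-8.64147)|) = 37.1485 degrees (acute angle)

37.1485 degrees


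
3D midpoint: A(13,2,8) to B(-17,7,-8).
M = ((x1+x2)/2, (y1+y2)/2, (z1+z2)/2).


Mx = (13- 17)/2 = -2.0000
My = (2+7)/2 = 4.5000
Mz = (8- 8)/2 = 0

M = (-2.0000, 4.5000, 0)


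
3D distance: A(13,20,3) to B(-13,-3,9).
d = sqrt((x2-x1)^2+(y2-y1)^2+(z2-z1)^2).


dx=-26, dy=-23, dz=6
d = sqrt(676+529+36) = sqrt(1241) = 35.2278

35.2278


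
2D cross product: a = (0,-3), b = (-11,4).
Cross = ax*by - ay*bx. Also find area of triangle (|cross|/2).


cross = 0*4 + 3*(-11) = 0 - 33 = -33
Triangle area = |-33|/2 = 33/2 = 16.5000

cross = -33, triangle area = 16.5000


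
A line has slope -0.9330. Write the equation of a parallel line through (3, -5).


Parallel lines have equal slopes.
m2 = -0.9330
b2 = -5 + 0.9330*3 = -2.2010

y = -0.9330x - 2.2010


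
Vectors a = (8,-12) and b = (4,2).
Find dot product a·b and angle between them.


a·b = 8*4 - 12*2 = 32 - 24 = 8
|a| = sqrt(64+144) = 14.4222
|b| = sqrt(16+4) = 4.4721
cos(theta) = 8/(sqrt(208)*sqrt(20)) = 8/sqrt(4160) = 0.124035
theta = arccos(8/sqrt(4160)) = 82.8750 degrees

a·b = 8, theta = 82.8750 deg


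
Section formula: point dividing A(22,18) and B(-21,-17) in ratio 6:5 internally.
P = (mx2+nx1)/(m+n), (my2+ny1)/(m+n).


Px = (6*(-21) + 5*22)/11 = -16/11 = -1.4545
Py = (6*(-17) + 5*18)/11 = -12/11 = -1.0909

P = (-1.4545, -1.0909)


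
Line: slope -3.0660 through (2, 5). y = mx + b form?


y - 5 = -3.0660(x - 2)
y = -3.0660x + 5 + 3.0660*2
y = -3.0660x + 11.1320

y = -3.0660x + 11.1320


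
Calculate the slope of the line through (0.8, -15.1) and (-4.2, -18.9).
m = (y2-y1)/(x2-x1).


dy = -18.9 + 15.1 = -3.8
dx = -4.2 - 0.8 = -5.0
m = -3.8/(-5.0) = 0.7600

m = 0.7600


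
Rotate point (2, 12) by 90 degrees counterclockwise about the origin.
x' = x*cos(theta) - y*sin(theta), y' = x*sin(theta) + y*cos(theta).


cos(90) = 0, sin(90) = 1
x' = 2*0 - 12*1 = -12
y' = 2*1 + 12*0 = 2

(-12, 2)


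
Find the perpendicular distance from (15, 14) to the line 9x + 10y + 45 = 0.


|9*15 + 10*14 + 45| = |320| = 320
sqrt(81 + 100) = sqrt(181) = 13.4536
d = 320/sqrt(181) = 23.7854

23.7854


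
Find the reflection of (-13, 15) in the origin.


Reflection rule for origin: (-x, -y)
(-13, 15) -> (13, -15)

(13, -15)


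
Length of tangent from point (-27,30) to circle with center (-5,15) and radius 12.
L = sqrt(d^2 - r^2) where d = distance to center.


d = sqrt((-27+ 5)^2 + (30-15)^2) = sqrt(484+225) = 26.6271
L = sqrt(709.0000 - 144) = sqrt(565.0000) = 23.7697

23.7697


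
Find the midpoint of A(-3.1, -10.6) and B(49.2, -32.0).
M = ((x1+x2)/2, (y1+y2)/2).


Mx = (-3.1 + 49.2)/2 = 46.1/2 = 23.0500
My = (-10.6 - 32.0)/2 = -42.6/2 = -21.3000

(23.0500, -21.3000)


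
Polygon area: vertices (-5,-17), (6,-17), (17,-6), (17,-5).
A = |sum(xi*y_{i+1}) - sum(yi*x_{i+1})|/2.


sum(xi*y_{i+1}) = -5*(-17) + 6*(-6) + 17*(-5) + 17*(-17) = -325
sum(yi*x_{i+1}) = -17*6 - 17*17 - 6*17 - 5*(-5) = -468
Area = |-325 + 468|/2 = 143/2 = 71.5000

71.5000 sq units


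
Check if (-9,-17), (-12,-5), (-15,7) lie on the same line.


-9*(-5-7) - 12*(7+ 17) - 15*(-17+ 5)
= 108 - 288 + 180 = 0

Yes, collinear (determinant = 0)


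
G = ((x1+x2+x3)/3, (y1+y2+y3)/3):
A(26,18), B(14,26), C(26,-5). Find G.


Gx = (26+14+26)/3 = 66/3 = 22.0000
Gy = (18+26- 5)/3 = 39/3 = 13.0000

G = (22.0000, 13.0000)


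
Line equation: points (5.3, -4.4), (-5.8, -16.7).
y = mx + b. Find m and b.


m = (-12.3)/(-11.1) = 1.1081
b = y1 - m*x1 = -4.4 - (-12.3*5.3)/(-11.1) = -4.4 - 5.8730 = -10.2730

y = 1.1081x - 10.2730


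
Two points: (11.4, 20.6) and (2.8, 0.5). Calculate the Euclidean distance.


dx = 2.8 - 11.4 = -8.6
dy = 0.5 - 20.6 = -20.1
d = sqrt(73.96 + 404.01) = sqrt(477.97) = 21.8625

21.8625


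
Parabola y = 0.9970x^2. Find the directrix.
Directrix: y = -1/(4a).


a = 0.9970
1/(4a) = 0.2508
directrix: y = -0.2508 = -0.2508

y = -0.2508


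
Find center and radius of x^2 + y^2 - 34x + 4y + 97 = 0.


h = -D/2 = 34/2 = 17
k = -E/2 = -4/2 = -2
r^2 = h^2 + k^2 - F = 289 + 4 - 97 = 196
r = 14

Center (17, -2), radius = 14


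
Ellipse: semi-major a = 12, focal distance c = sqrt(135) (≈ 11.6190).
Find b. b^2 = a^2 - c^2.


b^2 = 12^2 - (sqrt(135))^2 = 144 - 135 = 9
b = sqrt(9) = 3

b = 3


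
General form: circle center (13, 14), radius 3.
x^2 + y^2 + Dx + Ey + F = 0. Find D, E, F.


(x-13)^2 + (y-14)^2 = 3^2
D = -2h = -26, E = -2k = -28
F = h^2+k^2-r^2 = 169+196-9 = 356

D = -26, E = -28, F = 356


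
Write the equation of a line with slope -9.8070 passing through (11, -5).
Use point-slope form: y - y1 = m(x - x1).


y + 5 = -9.8070(x - 11)
y = -9.8070x - 5 + 9.8070*11
y = -9.8070x + 102.8770

y = -9.8070x + 102.8770


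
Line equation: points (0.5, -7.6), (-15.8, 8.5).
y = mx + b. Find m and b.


m = (16.1)/(-16.3) = -0.9877
b = y1 - m*x1 = -7.6 - (16.1*0.5)/(-16.3) = -7.6 + 0.4939 = -7.1061

y = -0.9877x - 7.1061


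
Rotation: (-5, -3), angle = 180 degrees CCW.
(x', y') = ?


cos(180) = -1, sin(180) = 0
x' = -5*(-1) + 3*0 = 5
y' = -5*0 - 3*(-1) = 3

(5, 3)


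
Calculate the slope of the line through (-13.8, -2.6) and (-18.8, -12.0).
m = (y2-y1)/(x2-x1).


dy = -12.0 + 2.6 = -9.4
dx = -18.8 + 13.8 = -5.0
m = -9.4/(-5.0) = 1.8800

m = 1.8800


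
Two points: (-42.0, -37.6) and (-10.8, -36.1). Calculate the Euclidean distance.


dx = -10.8 + 42.0 = 31.2
dy = -36.1 + 37.6 = 1.5
d = sqrt(973.44 + 2.25) = sqrt(975.69) = 31.2360

31.2360


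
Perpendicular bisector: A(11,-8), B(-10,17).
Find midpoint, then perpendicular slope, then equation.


Midpoint = (0.5, 4.5)
Slope of AB = dy/dx = 25/(-21) = -1.1905
Perp slope = -dx/dy = 21/25 = 0.8400
b = My - (perp slope)*Mx = 4.5 + (-21*0.5)/25 = 4.5 - 0.4200 = 4.0800

y = 0.8400x + 4.0800


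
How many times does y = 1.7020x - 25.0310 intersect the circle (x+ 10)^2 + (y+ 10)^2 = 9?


Substitute y = 1.7020x - 25.0310: (x+ 10)^2 + (1.7020x- 25.0310+ 10)^2 = 9
Expand to Ax^2 + Bx + C = 0, where b-k = -15.031
A = 1+m^2 = 3.896804
B = 2(m(b-k) - h) = 2(1.7020*(-15.031) + 10) = -31.165524
C = h^2 + (b-k)^2 - r^2 = 100 + 225.930961 - 9 = 316.930961
disc = B^2-4AC = 971.2899 - 4940.0713 = -3968.7814
disc < 0

0 intersection points


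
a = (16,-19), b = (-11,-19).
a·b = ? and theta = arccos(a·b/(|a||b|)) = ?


a·b = 16*(-11) - 19*(-19) = -176 + 361 = 185
|a| = sqrt(256+361) = 24.8395
|b| = sqrt(121+361) = 21.9545
cos(theta) = 185/(sqrt(617)*sqrt(482)) = 185/sqrt(297394) = 0.339239
theta = arccos(185/sqrt(297394)) = 70.1695 degrees

a·b = 185, theta = 70.1695 deg


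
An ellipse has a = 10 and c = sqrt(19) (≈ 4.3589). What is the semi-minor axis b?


b^2 = 10^2 - (sqrt(19))^2 = 100 - 19 = 81
b = sqrt(81) = 9

b = 9


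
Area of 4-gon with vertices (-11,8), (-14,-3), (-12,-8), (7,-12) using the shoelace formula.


sum(xi*y_{i+1}) = -11*(-3) - 14*(-8) - 12*(-12) + 7*8 = 345
sum(yi*x_{i+1}) = 8*(-14) - 3*(-12) - 8*7 - 12*(-11) = 0
Area = |345 - 0|/2 = 345/2 = 172.5000

172.5000 sq units


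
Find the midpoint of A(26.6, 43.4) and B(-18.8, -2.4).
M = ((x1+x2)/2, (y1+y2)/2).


Mx = (26.6 - 18.8)/2 = 7.8/2 = 3.9000
My = (43.4 - 2.4)/2 = 41.0/2 = 20.5000

(3.9000, 20.5000)


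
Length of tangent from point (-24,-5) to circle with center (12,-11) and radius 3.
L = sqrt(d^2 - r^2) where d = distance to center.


d = sqrt((-24-12)^2 + (-5+ 11)^2) = sqrt(1296+36) = 36.4966
L = sqrt(1332.0000 - 9) = sqrt(1323.0000) = 36.3731

36.3731


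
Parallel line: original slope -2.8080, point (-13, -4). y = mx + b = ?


Parallel lines have equal slopes.
m2 = -2.8080
b2 = -4 + 2.8080*(-13) = -40.5040

y = -2.8080x - 40.5040


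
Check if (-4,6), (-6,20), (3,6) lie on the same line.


-4*(20-6) - 6*(6-6) + 3*(6-20)
= -56 + 0 - 42 = -98

No, not collinear (determinant = -98)


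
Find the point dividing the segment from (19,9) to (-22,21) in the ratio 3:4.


Px = (3*(-22) + 4*19)/7 = 10/7 = 1.4286
Py = (3*21 + 4*9)/7 = 99/7 = 14.1429

P = (1.4286, 14.1429)


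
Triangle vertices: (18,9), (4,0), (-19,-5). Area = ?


18*(0+ 5) = 90
4*(-5-9) = -56
-19*(9-0) = -171
sum = -137
Area = |-137|/2 = 68.5000

68.5000 sq units


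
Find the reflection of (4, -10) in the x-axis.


Reflection rule for x-axis: (x, -y)
(4, -10) -> (4, 10)

(4, 10)


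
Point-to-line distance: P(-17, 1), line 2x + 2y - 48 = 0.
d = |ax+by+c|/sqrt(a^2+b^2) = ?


|2*(-17) + 2*1 - 48| = |-80| = 80
sqrt(4 + 4) = sqrt(8) = 2.8284
d = 80/sqrt(8) = 28.2843

28.2843


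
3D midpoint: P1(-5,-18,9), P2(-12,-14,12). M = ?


Mx = (-5- 12)/2 = -8.5000
My = (-18- 14)/2 = -16.0000
Mz = (9+12)/2 = 10.5000

M = (-8.5000, -16.0000, 10.5000)


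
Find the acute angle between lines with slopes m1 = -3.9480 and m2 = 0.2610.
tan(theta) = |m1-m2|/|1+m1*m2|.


m1-m2 = -4.209
1+m1*m2 = -0.030428
tan(theta) = |-4.209/(-0.030428)| = 138.326541
theta = arctan(|-4.209/(-0.030428)|) = 89.5858 degrees (acute angle)

89.5858 degrees


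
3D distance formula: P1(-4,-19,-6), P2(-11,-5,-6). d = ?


dx=-7, dy=14, dz=0
d = sqrt(49+196+0) = sqrt(245) = 15.6525

15.6525


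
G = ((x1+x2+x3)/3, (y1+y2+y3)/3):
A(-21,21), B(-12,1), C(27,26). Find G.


Gx = (-21- 12+27)/3 = -6/3 = -2.0000
Gy = (21+1+26)/3 = 48/3 = 16.0000

G = (-2.0000, 16.0000)


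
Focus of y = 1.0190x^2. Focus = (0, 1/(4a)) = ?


a = 1.0190
4a = 4.0760
focus = (0, 1/4.0760) = (0, 0.2453)

Focus = (0, 0.2453)


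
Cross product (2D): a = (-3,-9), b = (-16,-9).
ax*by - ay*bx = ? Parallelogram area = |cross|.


cross = -3*(-9) + 9*(-16) = 27 - 144 = -117
Parallelogram area = |-117| = 117

cross = -117, parallelogram area = 117


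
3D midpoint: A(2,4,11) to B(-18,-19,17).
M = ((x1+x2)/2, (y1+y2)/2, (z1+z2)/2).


Mx = (2- 18)/2 = -8.0000
My = (4- 19)/2 = -7.5000
Mz = (11+17)/2 = 14.0000

M = (-8.0000, -7.5000, 14.0000)


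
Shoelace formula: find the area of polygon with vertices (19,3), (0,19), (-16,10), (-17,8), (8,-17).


sum(xi*y_{i+1}) = 19*19 + 0*10 - 16*8 - 17*(-17) + 8*3 = 546
sum(yi*x_{i+1}) = 3*0 + 19*(-16) + 10*(-17) + 8*8 - 17*19 = -733
Area = |546 + 733|/2 = 1279/2 = 639.5000

639.5000 sq units


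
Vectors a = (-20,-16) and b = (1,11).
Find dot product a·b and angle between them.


a·b = -20*1 - 16*11 = -20 - 176 = -196
|a| = sqrt(400+256) = 25.6125
|b| = sqrt(1+121) = 11.0454
cos(theta) = -196/(sqrt(656)*sqrt(122)) = -196/sqrt(80032) = -0.692826
theta = arccos(-196/sqrt(80032)) = 133.8542 degrees

a·b = -196, theta = 133.8542 deg


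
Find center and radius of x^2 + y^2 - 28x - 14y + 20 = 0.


h = -D/2 = 28/2 = 14
k = -E/2 = 14/2 = 7
r^2 = h^2 + k^2 - F = 196 + 49 - 20 = 225
r = 15

Center (14, 7), radius = 15


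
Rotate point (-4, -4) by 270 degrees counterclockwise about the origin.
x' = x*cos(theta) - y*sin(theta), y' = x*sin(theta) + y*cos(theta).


cos(270) = 0, sin(270) = -1
x' = -4*0 + 4*(-1) = -4
y' = -4*(-1) - 4*0 = 4

(-4, 4)


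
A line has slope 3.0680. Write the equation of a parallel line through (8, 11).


Parallel lines have equal slopes.
m2 = 3.0680
b2 = 11 - 3.0680*8 = -13.5440

y = 3.0680x - 13.5440


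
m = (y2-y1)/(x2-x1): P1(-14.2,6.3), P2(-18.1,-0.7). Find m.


dy = -0.7 - 6.3 = -7.0
dx = -18.1 + 14.2 = -3.9
m = -7.0/(-3.9) = 1.7949

m = 1.7949


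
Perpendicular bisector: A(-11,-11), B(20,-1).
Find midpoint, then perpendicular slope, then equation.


Midpoint = (4.5, -6)
Slope of AB = dy/dx = 10/31 = 0.3226
Perp slope = -dx/dy = -31/10 = -3.1000
b = My - (perp slope)*Mx = -6 + (31*4.5)/10 = -6 + 13.9500 = 7.9500

y = -3.1000x + 7.9500


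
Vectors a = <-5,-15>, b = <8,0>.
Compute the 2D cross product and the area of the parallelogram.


cross = -5*0 + 15*8 = 0 + 120 = 120
Parallelogram area = |120| = 120

cross = 120, parallelogram area = 120


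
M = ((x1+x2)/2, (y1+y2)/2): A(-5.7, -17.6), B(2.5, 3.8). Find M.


Mx = (-5.7 + 2.5)/2 = -3.2/2 = -1.6000
My = (-17.6 + 3.8)/2 = -13.8/2 = -6.9000

(-1.6000, -6.9000)


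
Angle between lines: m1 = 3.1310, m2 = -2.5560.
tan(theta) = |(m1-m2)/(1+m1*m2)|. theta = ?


m1-m2 = 5.687
1+m1*m2 = -7.002836
tan(theta) = |5.687/(-7.002836)| = 0.812100
theta = arctan(|5.687/(-7.002836)|) = 39.0800 degrees (acute angle)

39.0800 degrees


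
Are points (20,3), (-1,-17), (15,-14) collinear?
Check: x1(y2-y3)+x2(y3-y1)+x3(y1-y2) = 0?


20*(-17+ 14) - 1*(-14-3) + 15*(3+ 17)
= -60 + 17 + 300 = 257

No, not collinear (determinant = 257)


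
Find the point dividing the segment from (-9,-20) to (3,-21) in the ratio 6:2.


Px = (6*3 + 2*(-9))/8 = 0/8 = 0
Py = (6*(-21) + 2*(-20))/8 = -166/8 = -20.7500

P = (0, -20.7500)


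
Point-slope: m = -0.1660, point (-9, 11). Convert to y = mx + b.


y - 11 = -0.1660(x + 9)
y = -0.1660x + 11 + 0.1660*(-9)
y = -0.1660x + 9.5060

y = -0.1660x + 9.5060


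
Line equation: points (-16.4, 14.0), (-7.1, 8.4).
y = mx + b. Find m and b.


m = (-5.6)/(9.3) = -0.6022
b = y1 - m*x1 = 14.0 - (-5.6*(-16.4))/(9.3) = 14.0 - 9.8753 = 4.1247

y = -0.6022x + 4.1247


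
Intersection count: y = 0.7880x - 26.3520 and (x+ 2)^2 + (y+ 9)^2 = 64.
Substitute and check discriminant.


Substitute y = 0.7880x - 26.3520: (x+ 2)^2 + (0.7880x- 26.3520+ 9)^2 = 64
Expand to Ax^2 + Bx + C = 0, where b-k = -17.352
A = 1+m^2 = 1.620944
B = 2(m(b-k) - h) = 2(0.7880*(-17.352) + 2) = -23.346752
C = h^2 + (b-k)^2 - r^2 = 4 + 301.091904 - 64 = 241.091904
disc = B^2-4AC = 545.0708 - 1563.1859 = -1018.1151
disc < 0

0 intersection points


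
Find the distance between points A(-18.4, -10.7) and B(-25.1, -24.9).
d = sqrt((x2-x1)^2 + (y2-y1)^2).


dx = -25.1 + 18.4 = -6.7
dy = -24.9 + 10.7 = -14.2
d = sqrt(44.89 + 201.64) = sqrt(246.53) = 15.7013

15.7013


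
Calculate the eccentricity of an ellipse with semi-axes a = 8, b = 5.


c = sqrt(64-25) = sqrt(39) = 6.2450
e = c/a = sqrt(39)/8 = 0.7806

e = 0.7806


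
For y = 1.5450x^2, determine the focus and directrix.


a = 1.5450
1/(4a) = 0.1618
Focus = (0, 0.1618)
Directrix: y = -0.1618

Focus = (0, 0.1618), Directrix: y = -0.1618


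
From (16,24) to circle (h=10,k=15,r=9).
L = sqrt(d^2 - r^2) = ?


d = sqrt((16-10)^2 + (24-15)^2) = sqrt(36+81) = 10.8167
L = sqrt(117.0000 - 81) = sqrt(36.0000) = 6.0000

6.0000
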